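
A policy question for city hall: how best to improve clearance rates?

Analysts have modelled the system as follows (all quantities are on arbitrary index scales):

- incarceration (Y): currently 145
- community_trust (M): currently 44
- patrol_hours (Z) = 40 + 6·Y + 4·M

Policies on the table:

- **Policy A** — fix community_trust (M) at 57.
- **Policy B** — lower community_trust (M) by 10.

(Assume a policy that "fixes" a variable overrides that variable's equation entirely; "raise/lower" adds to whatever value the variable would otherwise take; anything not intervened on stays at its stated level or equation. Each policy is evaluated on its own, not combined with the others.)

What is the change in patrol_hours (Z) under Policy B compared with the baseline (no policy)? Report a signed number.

Baseline:
  Y = 145
  M = 44
  Z = 40 + 6·145 + 4·44 = 1086
Policy B (M − 10):
  Y = 145
  M = 44 − 10 = 34
  Z = 40 + 6·145 + 4·34 = 1046
Change in Z: 1046 − 1086 = -40

-40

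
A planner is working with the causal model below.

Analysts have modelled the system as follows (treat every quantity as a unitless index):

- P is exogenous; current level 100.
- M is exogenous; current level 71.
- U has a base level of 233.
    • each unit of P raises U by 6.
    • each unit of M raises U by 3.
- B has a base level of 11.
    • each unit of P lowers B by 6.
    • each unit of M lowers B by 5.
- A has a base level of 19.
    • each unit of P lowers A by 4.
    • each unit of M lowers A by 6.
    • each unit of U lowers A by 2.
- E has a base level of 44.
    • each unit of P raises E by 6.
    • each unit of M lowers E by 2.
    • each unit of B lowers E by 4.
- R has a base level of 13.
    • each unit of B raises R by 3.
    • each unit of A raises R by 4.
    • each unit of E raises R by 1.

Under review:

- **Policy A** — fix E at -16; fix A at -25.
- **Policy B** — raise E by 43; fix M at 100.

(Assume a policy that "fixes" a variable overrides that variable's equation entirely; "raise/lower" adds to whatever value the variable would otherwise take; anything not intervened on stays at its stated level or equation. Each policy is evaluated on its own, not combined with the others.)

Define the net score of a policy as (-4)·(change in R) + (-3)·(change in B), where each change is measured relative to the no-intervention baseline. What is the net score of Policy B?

5483

Baseline:
  P = 100
  M = 71
  U = 233 + 6·100 + 3·71 = 1046
  B = 11 − 6·100 − 5·71 = -944
  A = 19 − 4·100 − 6·71 − 2·1046 = -2899
  E = 44 + 6·100 − 2·71 − 4·(-944) = 4278
  R = 13 + 3·(-944) + 4·(-2899) + 4278 = -10137
Policy B (E + 43, M := 100):
  P = 100
  M = 100
  U = 233 + 6·100 + 3·100 = 1133
  B = 11 − 6·100 − 5·100 = -1089
  A = 19 − 4·100 − 6·100 − 2·1133 = -3247
  E = 44 + 6·100 − 2·100 − 4·(-1089) (+43 from intervention) = 4843
  R = 13 + 3·(-1089) + 4·(-3247) + 4843 = -11399
ΔR = -11399 − (-10137) = -1262; ΔB = -1089 − (-944) = -145
Score = (-4)·(-1262) + (-3)·(-145) = 5483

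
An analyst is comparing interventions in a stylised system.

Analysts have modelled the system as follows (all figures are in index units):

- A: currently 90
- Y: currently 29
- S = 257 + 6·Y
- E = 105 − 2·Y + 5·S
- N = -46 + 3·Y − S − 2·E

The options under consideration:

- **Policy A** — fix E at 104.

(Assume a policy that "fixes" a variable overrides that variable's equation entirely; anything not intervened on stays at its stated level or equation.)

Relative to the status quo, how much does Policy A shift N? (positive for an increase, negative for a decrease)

Baseline:
  Y = 29
  S = 257 + 6·29 = 431
  E = 105 − 2·29 + 5·431 = 2202
  N = -46 + 3·29 − 431 − 2·2202 = -4794
Policy A (E := 104):
  Y = 29
  S = 257 + 6·29 = 431
  E = 104
  N = -46 + 3·29 − 431 − 2·104 = -598
Change in N: -598 − (-4794) = 4196

4196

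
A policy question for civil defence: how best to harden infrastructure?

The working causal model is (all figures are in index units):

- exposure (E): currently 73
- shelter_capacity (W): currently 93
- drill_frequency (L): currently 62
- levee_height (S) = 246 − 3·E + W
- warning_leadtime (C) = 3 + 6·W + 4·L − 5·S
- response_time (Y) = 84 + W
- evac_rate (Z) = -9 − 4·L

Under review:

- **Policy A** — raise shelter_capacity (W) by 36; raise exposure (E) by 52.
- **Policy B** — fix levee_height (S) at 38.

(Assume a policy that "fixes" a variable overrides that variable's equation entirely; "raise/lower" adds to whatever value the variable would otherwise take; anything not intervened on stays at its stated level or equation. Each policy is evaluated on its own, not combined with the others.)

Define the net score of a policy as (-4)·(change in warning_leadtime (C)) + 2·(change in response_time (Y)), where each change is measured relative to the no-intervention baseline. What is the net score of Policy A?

Baseline:
  E = 73
  W = 93
  L = 62
  S = 246 − 3·73 + 93 = 120
  C = 3 + 6·93 + 4·62 − 5·120 = 209
  Y = 84 + 93 = 177
Policy A (W + 36, E + 52):
  E = 73 + 52 = 125
  W = 93 + 36 = 129
  L = 62
  S = 246 − 3·125 + 129 = 0
  C = 3 + 6·129 + 4·62 − 5·0 = 1025
  Y = 84 + 129 = 213
ΔC = 1025 − 209 = 816; ΔY = 213 − 177 = 36
Score = (-4)·816 + 2·36 = -3192

-3192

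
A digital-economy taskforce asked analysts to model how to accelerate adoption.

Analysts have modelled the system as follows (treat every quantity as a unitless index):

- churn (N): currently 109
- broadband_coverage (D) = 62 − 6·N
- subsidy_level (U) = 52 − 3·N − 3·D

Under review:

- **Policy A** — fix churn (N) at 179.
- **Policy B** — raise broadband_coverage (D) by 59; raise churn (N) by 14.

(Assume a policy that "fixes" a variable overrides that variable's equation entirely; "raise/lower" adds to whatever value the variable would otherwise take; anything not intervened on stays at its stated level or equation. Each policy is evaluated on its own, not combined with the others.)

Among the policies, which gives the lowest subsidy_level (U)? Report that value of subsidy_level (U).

1534

Policy A (N := 179):
  N = 179
  D = 62 − 6·179 = -1012
  U = 52 − 3·179 − 3·(-1012) = 2551
Policy B (D + 59, N + 14):
  N = 109 + 14 = 123
  D = 62 − 6·123 (+59 from intervention) = -617
  U = 52 − 3·123 − 3·(-617) = 1534
Comparing — Policy A: U=2551, Policy B: U=1534. Lowest is 1534 (Policy B).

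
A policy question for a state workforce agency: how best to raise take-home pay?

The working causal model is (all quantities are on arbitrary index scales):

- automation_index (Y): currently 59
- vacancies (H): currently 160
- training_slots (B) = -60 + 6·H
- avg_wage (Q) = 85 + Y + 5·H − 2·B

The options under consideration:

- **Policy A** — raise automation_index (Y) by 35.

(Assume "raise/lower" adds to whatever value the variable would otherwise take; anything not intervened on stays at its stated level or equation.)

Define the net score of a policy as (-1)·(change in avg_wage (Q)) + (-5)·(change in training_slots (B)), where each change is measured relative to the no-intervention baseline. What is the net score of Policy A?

-35

Baseline:
  Y = 59
  H = 160
  B = -60 + 6·160 = 900
  Q = 85 + 59 + 5·160 − 2·900 = -856
Policy A (Y + 35):
  Y = 59 + 35 = 94
  H = 160
  B = -60 + 6·160 = 900
  Q = 85 + 94 + 5·160 − 2·900 = -821
ΔQ = -821 − (-856) = 35; ΔB = 900 − 900 = 0
Score = (-1)·35 + (-5)·0 = -35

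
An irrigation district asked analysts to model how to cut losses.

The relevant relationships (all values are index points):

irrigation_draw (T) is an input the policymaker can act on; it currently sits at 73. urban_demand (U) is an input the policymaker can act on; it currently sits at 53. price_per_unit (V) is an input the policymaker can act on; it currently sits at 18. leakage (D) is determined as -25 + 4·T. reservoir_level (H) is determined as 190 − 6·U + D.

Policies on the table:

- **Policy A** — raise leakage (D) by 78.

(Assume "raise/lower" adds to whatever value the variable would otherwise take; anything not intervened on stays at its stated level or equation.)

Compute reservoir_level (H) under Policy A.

217

Policy A (D + 78):
  T = 73
  U = 53
  D = -25 + 4·73 (+78 from intervention) = 345
  H = 190 − 6·53 + 345 = 217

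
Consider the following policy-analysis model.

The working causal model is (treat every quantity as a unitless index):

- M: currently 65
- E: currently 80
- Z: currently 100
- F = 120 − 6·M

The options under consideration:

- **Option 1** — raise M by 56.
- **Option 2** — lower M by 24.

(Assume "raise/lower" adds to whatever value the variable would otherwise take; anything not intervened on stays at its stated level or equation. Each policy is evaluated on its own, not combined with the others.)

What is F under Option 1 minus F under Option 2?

-480

Option 1 (M + 56):
  M = 65 + 56 = 121
  F = 120 − 6·121 = -606
Option 2 (M − 24):
  M = 65 − 24 = 41
  F = 120 − 6·41 = -126
F: -606 − (-126) = -480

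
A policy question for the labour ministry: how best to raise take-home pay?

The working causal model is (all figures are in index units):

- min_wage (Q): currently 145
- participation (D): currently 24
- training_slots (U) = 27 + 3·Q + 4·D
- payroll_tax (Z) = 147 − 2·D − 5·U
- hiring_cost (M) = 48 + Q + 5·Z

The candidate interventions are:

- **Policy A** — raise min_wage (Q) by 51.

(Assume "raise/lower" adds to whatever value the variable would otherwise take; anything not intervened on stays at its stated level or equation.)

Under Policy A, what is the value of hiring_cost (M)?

Policy A (Q + 51):
  Q = 145 + 51 = 196
  D = 24
  U = 27 + 3·196 + 4·24 = 711
  Z = 147 − 2·24 − 5·711 = -3456
  M = 48 + 196 + 5·(-3456) = -17036

-17036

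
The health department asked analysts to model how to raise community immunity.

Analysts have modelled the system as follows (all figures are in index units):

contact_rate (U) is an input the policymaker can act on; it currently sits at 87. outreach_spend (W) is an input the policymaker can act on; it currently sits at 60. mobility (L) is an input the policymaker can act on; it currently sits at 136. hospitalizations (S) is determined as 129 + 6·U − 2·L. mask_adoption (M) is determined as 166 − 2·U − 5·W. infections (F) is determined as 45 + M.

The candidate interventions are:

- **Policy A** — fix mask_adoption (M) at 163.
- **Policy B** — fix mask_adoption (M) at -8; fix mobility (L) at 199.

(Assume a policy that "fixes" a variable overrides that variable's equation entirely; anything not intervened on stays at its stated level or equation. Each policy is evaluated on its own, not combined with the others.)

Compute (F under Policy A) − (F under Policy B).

171

Policy A (M := 163):
  U = 87
  W = 60
  M = 163
  F = 45 + 163 = 208
Policy B (M := -8, L := 199):
  U = 87
  W = 60
  M = -8
  F = 45 + (-8) = 37
F: 208 − 37 = 171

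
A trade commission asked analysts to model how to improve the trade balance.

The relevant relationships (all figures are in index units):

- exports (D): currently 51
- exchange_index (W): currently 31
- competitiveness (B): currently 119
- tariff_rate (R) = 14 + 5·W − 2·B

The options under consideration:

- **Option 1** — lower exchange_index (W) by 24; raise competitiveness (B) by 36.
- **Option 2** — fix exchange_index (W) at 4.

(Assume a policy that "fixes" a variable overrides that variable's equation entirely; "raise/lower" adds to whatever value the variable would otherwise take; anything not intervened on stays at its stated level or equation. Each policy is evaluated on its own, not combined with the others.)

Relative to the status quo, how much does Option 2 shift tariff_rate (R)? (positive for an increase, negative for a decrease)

Baseline:
  W = 31
  B = 119
  R = 14 + 5·31 − 2·119 = -69
Option 2 (W := 4):
  W = 4
  B = 119
  R = 14 + 5·4 − 2·119 = -204
Change in R: -204 − (-69) = -135

-135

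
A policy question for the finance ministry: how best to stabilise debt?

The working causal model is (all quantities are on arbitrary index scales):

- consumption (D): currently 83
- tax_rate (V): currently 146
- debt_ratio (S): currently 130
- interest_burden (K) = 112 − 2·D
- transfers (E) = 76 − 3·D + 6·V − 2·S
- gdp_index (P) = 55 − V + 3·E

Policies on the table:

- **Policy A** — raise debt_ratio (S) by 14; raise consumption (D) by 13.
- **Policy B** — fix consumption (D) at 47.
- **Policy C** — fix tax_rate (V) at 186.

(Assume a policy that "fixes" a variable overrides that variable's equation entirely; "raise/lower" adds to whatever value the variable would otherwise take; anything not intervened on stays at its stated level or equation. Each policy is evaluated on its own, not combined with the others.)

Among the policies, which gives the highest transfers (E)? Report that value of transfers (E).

683

Policy A (S + 14, D + 13):
  D = 83 + 13 = 96
  V = 146
  S = 130 + 14 = 144
  E = 76 − 3·96 + 6·146 − 2·144 = 376
Policy B (D := 47):
  D = 47
  V = 146
  S = 130
  E = 76 − 3·47 + 6·146 − 2·130 = 551
Policy C (V := 186):
  D = 83
  V = 186
  S = 130
  E = 76 − 3·83 + 6·186 − 2·130 = 683
Comparing — Policy A: E=376, Policy B: E=551, Policy C: E=683. Highest is 683 (Policy C).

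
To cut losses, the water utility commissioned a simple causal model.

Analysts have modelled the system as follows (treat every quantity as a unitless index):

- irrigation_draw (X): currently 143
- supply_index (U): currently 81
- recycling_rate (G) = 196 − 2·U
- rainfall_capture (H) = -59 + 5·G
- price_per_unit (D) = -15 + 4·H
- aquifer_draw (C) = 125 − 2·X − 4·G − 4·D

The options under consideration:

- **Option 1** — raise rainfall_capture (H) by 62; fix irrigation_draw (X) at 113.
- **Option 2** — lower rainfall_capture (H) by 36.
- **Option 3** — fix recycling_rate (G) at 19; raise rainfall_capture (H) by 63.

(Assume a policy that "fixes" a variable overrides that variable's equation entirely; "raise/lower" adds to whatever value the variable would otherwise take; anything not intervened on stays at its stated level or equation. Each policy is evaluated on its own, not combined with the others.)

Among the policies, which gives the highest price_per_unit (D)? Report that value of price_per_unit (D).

Option 1 (H + 62, X := 113):
  U = 81
  G = 196 − 2·81 = 34
  H = -59 + 5·34 (+62 from intervention) = 173
  D = -15 + 4·173 = 677
Option 2 (H − 36):
  U = 81
  G = 196 − 2·81 = 34
  H = -59 + 5·34 (−36 from intervention) = 75
  D = -15 + 4·75 = 285
Option 3 (G := 19, H + 63):
  U = 81
  G = 19
  H = -59 + 5·19 (+63 from intervention) = 99
  D = -15 + 4·99 = 381
Comparing — Option 1: D=677, Option 2: D=285, Option 3: D=381. Highest is 677 (Option 1).

677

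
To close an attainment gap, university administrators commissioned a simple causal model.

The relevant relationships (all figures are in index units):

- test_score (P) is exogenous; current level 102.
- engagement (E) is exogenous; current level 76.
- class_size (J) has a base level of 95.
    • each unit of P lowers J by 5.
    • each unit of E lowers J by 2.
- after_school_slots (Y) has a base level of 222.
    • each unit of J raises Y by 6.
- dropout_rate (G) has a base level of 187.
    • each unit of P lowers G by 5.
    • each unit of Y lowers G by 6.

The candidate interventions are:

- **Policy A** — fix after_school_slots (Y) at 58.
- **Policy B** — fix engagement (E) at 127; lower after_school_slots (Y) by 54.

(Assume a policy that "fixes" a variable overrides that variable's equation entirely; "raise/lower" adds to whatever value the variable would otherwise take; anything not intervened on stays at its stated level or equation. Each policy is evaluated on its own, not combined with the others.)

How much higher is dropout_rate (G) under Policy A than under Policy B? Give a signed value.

Policy A (Y := 58):
  P = 102
  E = 76
  J = 95 − 5·102 − 2·76 = -567
  Y = 58
  G = 187 − 5·102 − 6·58 = -671
Policy B (E := 127, Y − 54):
  P = 102
  E = 127
  J = 95 − 5·102 − 2·127 = -669
  Y = 222 + 6·(-669) (−54 from intervention) = -3846
  G = 187 − 5·102 − 6·(-3846) = 22753
G: -671 − 22753 = -23424

-23424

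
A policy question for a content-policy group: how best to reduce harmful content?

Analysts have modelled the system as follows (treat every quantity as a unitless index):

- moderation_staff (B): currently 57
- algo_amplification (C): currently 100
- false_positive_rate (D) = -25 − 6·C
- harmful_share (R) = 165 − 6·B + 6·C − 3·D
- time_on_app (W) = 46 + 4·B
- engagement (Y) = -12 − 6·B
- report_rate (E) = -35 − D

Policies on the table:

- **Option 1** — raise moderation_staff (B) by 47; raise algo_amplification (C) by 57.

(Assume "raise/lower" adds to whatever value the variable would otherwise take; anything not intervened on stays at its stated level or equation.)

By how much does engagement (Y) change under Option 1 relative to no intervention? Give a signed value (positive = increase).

-282

Baseline:
  B = 57
  Y = -12 − 6·57 = -354
Option 1 (B + 47, C + 57):
  B = 57 + 47 = 104
  Y = -12 − 6·104 = -636
Change in Y: -636 − (-354) = -282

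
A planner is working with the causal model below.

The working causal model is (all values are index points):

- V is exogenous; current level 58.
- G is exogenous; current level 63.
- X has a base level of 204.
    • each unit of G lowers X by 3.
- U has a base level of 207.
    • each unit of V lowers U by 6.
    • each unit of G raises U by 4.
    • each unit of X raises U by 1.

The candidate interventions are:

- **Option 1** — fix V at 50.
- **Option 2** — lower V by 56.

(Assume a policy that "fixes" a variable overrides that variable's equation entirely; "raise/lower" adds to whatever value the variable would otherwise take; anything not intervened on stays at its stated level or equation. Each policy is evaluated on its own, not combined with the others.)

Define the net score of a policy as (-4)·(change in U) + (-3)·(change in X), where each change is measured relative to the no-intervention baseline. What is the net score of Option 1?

-192

Baseline:
  V = 58
  G = 63
  X = 204 − 3·63 = 15
  U = 207 − 6·58 + 4·63 + 15 = 126
Option 1 (V := 50):
  V = 50
  G = 63
  X = 204 − 3·63 = 15
  U = 207 − 6·50 + 4·63 + 15 = 174
ΔU = 174 − 126 = 48; ΔX = 15 − 15 = 0
Score = (-4)·48 + (-3)·0 = -192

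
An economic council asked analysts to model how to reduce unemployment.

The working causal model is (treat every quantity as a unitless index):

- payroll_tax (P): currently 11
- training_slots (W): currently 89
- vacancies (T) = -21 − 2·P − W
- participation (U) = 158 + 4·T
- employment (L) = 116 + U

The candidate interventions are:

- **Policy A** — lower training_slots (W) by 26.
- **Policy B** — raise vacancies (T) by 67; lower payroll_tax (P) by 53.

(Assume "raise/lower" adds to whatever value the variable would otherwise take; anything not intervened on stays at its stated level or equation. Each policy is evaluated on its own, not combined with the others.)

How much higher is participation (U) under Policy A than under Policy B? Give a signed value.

Policy A (W − 26):
  P = 11
  W = 89 − 26 = 63
  T = -21 − 2·11 − 63 = -106
  U = 158 + 4·(-106) = -266
Policy B (T + 67, P − 53):
  P = 11 − 53 = -42
  W = 89
  T = -21 − 2·(-42) − 89 (+67 from intervention) = 41
  U = 158 + 4·41 = 322
U: -266 − 322 = -588

-588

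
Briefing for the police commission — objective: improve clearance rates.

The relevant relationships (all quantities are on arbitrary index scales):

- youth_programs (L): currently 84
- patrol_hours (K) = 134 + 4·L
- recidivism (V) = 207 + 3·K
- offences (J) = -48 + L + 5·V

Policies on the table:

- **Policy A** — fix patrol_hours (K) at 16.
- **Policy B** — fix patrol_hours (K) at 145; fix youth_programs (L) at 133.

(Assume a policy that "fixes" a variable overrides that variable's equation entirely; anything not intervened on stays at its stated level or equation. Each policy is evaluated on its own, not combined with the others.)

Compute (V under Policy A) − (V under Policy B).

Policy A (K := 16):
  L = 84
  K = 16
  V = 207 + 3·16 = 255
Policy B (K := 145, L := 133):
  L = 133
  K = 145
  V = 207 + 3·145 = 642
V: 255 − 642 = -387

-387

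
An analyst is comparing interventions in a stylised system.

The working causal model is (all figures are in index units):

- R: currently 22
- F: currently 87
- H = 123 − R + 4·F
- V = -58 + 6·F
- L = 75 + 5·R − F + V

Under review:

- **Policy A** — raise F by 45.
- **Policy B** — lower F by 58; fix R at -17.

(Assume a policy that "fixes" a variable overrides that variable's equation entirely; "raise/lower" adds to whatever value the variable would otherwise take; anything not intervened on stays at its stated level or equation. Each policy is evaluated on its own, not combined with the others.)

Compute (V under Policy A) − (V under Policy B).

618

Policy A (F + 45):
  F = 87 + 45 = 132
  V = -58 + 6·132 = 734
Policy B (F − 58, R := -17):
  F = 87 − 58 = 29
  V = -58 + 6·29 = 116
V: 734 − 116 = 618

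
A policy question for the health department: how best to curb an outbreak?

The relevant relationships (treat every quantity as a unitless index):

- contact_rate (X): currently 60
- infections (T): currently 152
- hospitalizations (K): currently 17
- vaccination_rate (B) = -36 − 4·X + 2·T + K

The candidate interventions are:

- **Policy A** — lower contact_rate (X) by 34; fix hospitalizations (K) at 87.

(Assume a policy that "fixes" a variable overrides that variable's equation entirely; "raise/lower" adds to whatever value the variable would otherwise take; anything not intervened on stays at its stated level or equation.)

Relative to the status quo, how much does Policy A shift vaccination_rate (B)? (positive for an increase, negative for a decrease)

206

Baseline:
  X = 60
  T = 152
  K = 17
  B = -36 − 4·60 + 2·152 + 17 = 45
Policy A (X − 34, K := 87):
  X = 60 − 34 = 26
  T = 152
  K = 87
  B = -36 − 4·26 + 2·152 + 87 = 251
Change in B: 251 − 45 = 206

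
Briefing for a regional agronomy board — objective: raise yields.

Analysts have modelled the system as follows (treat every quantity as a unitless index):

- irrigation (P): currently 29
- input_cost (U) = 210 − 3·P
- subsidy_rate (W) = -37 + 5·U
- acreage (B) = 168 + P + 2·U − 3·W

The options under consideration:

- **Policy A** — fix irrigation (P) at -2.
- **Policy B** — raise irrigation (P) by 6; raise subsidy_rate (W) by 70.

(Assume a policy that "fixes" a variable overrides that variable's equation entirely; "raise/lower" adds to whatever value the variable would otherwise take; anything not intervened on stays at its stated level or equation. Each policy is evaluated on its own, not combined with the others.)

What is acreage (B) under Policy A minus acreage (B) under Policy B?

-1270

Policy A (P := -2):
  P = -2
  U = 210 − 3·(-2) = 216
  W = -37 + 5·216 = 1043
  B = 168 + (-2) + 2·216 − 3·1043 = -2531
Policy B (P + 6, W + 70):
  P = 29 + 6 = 35
  U = 210 − 3·35 = 105
  W = -37 + 5·105 (+70 from intervention) = 558
  B = 168 + 35 + 2·105 − 3·558 = -1261
B: -2531 − (-1261) = -1270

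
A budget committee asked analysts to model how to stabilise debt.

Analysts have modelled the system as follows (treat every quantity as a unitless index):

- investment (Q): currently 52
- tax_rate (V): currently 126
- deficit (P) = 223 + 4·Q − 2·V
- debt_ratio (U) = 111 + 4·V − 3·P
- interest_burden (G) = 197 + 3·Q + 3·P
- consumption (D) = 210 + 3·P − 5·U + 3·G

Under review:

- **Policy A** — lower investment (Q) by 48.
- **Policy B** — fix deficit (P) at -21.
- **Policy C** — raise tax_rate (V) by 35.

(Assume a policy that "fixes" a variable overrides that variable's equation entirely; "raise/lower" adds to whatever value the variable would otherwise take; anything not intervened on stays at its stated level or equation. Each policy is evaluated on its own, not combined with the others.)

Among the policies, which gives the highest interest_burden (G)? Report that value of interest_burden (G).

Policy A (Q − 48):
  Q = 52 − 48 = 4
  V = 126
  P = 223 + 4·4 − 2·126 = -13
  G = 197 + 3·4 + 3·(-13) = 170
Policy B (P := -21):
  Q = 52
  V = 126
  P = -21
  G = 197 + 3·52 + 3·(-21) = 290
Policy C (V + 35):
  Q = 52
  V = 126 + 35 = 161
  P = 223 + 4·52 − 2·161 = 109
  G = 197 + 3·52 + 3·109 = 680
Comparing — Policy A: G=170, Policy B: G=290, Policy C: G=680. Highest is 680 (Policy C).

680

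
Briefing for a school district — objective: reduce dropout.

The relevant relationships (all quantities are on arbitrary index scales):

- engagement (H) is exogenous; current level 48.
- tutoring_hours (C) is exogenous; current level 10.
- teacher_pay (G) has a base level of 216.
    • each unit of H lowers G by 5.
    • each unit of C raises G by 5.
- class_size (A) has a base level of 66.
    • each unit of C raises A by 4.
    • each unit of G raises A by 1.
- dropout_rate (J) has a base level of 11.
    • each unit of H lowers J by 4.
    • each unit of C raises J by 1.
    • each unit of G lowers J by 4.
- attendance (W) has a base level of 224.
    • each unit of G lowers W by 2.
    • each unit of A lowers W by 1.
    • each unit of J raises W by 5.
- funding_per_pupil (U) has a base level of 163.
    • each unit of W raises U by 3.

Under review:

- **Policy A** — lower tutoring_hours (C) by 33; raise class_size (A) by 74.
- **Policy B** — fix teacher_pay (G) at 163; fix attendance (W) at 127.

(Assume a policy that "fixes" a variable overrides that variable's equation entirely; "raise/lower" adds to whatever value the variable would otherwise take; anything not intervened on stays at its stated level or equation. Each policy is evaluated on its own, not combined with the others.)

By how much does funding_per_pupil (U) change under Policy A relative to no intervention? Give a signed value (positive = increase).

Baseline:
  H = 48
  C = 10
  G = 216 − 5·48 + 5·10 = 26
  A = 66 + 4·10 + 26 = 132
  J = 11 − 4·48 + 10 − 4·26 = -275
  W = 224 − 2·26 − 132 + 5·(-275) = -1335
  U = 163 + 3·(-1335) = -3842
Policy A (C − 33, A + 74):
  H = 48
  C = 10 − 33 = -23
  G = 216 − 5·48 + 5·(-23) = -139
  A = 66 + 4·(-23) + (-139) (+74 from intervention) = -91
  J = 11 − 4·48 + (-23) − 4·(-139) = 352
  W = 224 − 2·(-139) − (-91) + 5·352 = 2353
  U = 163 + 3·2353 = 7222
Change in U: 7222 − (-3842) = 11064

11064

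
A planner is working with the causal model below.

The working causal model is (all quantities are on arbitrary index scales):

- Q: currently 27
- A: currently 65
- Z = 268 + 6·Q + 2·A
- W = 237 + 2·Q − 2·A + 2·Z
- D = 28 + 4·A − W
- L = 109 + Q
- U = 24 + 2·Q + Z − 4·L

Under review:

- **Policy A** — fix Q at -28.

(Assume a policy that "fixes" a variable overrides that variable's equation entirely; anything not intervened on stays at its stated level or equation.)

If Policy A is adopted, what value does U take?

-126

Policy A (Q := -28):
  Q = -28
  A = 65
  Z = 268 + 6·(-28) + 2·65 = 230
  L = 109 + (-28) = 81
  U = 24 + 2·(-28) + 230 − 4·81 = -126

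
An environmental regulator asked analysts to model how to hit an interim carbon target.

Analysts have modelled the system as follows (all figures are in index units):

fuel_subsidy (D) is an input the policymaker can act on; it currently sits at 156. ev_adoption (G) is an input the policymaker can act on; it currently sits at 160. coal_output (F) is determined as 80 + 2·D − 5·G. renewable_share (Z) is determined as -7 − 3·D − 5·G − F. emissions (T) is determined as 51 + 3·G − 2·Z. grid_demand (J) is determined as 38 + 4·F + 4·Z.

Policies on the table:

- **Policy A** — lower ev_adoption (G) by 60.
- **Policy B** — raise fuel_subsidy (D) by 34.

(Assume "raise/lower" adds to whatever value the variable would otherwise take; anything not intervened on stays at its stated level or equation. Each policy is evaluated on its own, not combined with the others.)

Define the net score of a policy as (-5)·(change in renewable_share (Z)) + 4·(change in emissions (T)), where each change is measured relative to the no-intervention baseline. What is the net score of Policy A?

-720

Baseline:
  D = 156
  G = 160
  F = 80 + 2·156 − 5·160 = -408
  Z = -7 − 3·156 − 5·160 − (-408) = -867
  T = 51 + 3·160 − 2·(-867) = 2265
Policy A (G − 60):
  D = 156
  G = 160 − 60 = 100
  F = 80 + 2·156 − 5·100 = -108
  Z = -7 − 3·156 − 5·100 − (-108) = -867
  T = 51 + 3·100 − 2·(-867) = 2085
ΔZ = -867 − (-867) = 0; ΔT = 2085 − 2265 = -180
Score = (-5)·0 + 4·(-180) = -720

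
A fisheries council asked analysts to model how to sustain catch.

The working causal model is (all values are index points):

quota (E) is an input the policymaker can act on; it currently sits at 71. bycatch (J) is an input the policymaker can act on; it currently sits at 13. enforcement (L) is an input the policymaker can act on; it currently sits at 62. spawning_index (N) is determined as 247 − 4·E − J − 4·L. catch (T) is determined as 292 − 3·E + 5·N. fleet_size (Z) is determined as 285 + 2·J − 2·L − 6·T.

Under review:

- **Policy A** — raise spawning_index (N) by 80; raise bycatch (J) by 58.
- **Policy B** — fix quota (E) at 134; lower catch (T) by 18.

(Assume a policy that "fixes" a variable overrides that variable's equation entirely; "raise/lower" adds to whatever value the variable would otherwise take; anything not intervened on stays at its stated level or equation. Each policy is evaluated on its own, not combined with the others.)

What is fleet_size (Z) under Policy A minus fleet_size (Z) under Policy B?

-9346

Policy A (N + 80, J + 58):
  E = 71
  J = 13 + 58 = 71
  L = 62
  N = 247 − 4·71 − 71 − 4·62 (+80 from intervention) = -276
  T = 292 − 3·71 + 5·(-276) = -1301
  Z = 285 + 2·71 − 2·62 − 6·(-1301) = 8109
Policy B (E := 134, T − 18):
  E = 134
  J = 13
  L = 62
  N = 247 − 4·134 − 13 − 4·62 = -550
  T = 292 − 3·134 + 5·(-550) (−18 from intervention) = -2878
  Z = 285 + 2·13 − 2·62 − 6·(-2878) = 17455
Z: 8109 − 17455 = -9346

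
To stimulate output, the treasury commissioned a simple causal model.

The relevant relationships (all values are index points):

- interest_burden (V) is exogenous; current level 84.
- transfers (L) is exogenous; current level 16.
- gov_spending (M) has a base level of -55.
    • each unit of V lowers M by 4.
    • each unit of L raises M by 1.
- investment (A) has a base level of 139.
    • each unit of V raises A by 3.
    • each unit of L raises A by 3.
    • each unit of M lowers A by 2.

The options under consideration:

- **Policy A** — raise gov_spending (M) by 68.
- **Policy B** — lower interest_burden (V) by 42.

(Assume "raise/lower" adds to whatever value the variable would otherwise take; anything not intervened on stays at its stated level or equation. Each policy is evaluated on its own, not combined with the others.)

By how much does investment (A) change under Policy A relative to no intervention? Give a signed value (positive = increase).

-136

Baseline:
  V = 84
  L = 16
  M = -55 − 4·84 + 16 = -375
  A = 139 + 3·84 + 3·16 − 2·(-375) = 1189
Policy A (M + 68):
  V = 84
  L = 16
  M = -55 − 4·84 + 16 (+68 from intervention) = -307
  A = 139 + 3·84 + 3·16 − 2·(-307) = 1053
Change in A: 1053 − 1189 = -136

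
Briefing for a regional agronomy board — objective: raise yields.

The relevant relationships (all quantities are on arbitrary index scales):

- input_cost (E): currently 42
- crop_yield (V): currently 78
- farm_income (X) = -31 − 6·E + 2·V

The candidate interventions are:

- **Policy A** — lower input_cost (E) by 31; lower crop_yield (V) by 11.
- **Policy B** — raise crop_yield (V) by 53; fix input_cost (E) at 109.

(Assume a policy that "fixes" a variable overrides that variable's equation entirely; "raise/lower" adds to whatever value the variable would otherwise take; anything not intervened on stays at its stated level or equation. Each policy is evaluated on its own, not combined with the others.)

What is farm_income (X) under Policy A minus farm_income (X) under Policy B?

Policy A (E − 31, V − 11):
  E = 42 − 31 = 11
  V = 78 − 11 = 67
  X = -31 − 6·11 + 2·67 = 37
Policy B (V + 53, E := 109):
  E = 109
  V = 78 + 53 = 131
  X = -31 − 6·109 + 2·131 = -423
X: 37 − (-423) = 460

460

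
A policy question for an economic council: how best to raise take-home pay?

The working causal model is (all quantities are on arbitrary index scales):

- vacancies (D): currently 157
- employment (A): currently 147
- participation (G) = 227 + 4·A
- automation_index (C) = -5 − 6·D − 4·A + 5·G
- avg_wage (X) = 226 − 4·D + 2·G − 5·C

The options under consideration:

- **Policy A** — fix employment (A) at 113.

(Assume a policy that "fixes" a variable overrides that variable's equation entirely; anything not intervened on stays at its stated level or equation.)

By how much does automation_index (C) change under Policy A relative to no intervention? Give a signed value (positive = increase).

-544

Baseline:
  D = 157
  A = 147
  G = 227 + 4·147 = 815
  C = -5 − 6·157 − 4·147 + 5·815 = 2540
Policy A (A := 113):
  D = 157
  A = 113
  G = 227 + 4·113 = 679
  C = -5 − 6·157 − 4·113 + 5·679 = 1996
Change in C: 1996 − 2540 = -544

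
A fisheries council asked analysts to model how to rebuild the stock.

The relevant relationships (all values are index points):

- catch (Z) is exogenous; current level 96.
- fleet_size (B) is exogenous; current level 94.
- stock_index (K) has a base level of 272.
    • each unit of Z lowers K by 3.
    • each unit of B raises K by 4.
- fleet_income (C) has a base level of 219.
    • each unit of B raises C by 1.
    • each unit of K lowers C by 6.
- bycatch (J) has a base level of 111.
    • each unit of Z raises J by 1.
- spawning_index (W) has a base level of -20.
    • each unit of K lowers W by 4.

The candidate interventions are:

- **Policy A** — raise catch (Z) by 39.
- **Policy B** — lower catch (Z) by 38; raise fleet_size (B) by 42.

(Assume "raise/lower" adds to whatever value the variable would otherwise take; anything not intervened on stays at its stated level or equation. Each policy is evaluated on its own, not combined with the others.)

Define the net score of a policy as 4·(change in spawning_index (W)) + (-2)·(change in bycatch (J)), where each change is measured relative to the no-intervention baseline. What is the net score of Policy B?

Baseline:
  Z = 96
  B = 94
  K = 272 − 3·96 + 4·94 = 360
  J = 111 + 96 = 207
  W = -20 − 4·360 = -1460
Policy B (Z − 38, B + 42):
  Z = 96 − 38 = 58
  B = 94 + 42 = 136
  K = 272 − 3·58 + 4·136 = 642
  J = 111 + 58 = 169
  W = -20 − 4·642 = -2588
ΔW = -2588 − (-1460) = -1128; ΔJ = 169 − 207 = -38
Score = 4·(-1128) + (-2)·(-38) = -4436

-4436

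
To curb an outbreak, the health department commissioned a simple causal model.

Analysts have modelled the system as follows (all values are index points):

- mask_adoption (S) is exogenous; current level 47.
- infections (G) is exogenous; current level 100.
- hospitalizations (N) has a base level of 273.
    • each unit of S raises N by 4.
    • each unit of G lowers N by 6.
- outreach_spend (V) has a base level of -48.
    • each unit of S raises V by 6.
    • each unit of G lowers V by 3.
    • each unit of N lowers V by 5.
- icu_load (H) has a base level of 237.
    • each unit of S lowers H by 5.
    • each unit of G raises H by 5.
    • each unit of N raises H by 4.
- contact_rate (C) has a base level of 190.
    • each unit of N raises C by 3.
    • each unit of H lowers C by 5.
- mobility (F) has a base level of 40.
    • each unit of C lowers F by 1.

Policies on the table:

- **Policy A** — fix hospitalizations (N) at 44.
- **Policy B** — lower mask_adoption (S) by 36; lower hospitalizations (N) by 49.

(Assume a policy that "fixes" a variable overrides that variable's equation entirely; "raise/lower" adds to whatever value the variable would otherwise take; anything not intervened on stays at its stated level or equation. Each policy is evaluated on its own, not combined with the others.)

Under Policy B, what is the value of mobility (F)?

-2384

Policy B (S − 36, N − 49):
  S = 47 − 36 = 11
  G = 100
  N = 273 + 4·11 − 6·100 (−49 from intervention) = -332
  H = 237 − 5·11 + 5·100 + 4·(-332) = -646
  C = 190 + 3·(-332) − 5·(-646) = 2424
  F = 40 − 2424 = -2384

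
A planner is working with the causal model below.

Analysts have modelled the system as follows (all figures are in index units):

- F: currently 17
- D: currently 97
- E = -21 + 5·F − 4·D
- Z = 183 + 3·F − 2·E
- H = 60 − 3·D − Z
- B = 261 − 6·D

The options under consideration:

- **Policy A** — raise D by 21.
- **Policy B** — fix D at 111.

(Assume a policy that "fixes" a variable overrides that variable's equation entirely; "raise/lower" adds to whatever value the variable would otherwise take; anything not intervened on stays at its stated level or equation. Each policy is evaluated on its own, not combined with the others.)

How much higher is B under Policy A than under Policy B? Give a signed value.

-42

Policy A (D + 21):
  D = 97 + 21 = 118
  B = 261 − 6·118 = -447
Policy B (D := 111):
  D = 111
  B = 261 − 6·111 = -405
B: -447 − (-405) = -42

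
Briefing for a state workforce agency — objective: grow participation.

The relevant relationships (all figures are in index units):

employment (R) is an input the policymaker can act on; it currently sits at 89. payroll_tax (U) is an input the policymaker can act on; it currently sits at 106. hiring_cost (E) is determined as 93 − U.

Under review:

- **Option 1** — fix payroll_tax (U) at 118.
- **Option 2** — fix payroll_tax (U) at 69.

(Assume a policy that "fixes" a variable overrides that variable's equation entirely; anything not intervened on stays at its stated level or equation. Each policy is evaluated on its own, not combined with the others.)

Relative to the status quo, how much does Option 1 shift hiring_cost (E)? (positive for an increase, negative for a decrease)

Baseline:
  U = 106
  E = 93 − 106 = -13
Option 1 (U := 118):
  U = 118
  E = 93 − 118 = -25
Change in E: -25 − (-13) = -12

-12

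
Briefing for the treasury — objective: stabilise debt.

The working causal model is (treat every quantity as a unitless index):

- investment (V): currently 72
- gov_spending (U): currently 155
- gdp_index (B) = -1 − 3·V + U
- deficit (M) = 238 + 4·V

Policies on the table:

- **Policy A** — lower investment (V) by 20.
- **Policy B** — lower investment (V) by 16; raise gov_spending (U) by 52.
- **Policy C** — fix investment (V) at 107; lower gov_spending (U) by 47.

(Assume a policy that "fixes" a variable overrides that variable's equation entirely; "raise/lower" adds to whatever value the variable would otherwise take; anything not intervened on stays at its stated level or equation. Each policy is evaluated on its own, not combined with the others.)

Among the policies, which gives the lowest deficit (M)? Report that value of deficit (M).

446

Policy A (V − 20):
  V = 72 − 20 = 52
  M = 238 + 4·52 = 446
Policy B (V − 16, U + 52):
  V = 72 − 16 = 56
  M = 238 + 4·56 = 462
Policy C (V := 107, U − 47):
  V = 107
  M = 238 + 4·107 = 666
Comparing — Policy A: M=446, Policy B: M=462, Policy C: M=666. Lowest is 446 (Policy A).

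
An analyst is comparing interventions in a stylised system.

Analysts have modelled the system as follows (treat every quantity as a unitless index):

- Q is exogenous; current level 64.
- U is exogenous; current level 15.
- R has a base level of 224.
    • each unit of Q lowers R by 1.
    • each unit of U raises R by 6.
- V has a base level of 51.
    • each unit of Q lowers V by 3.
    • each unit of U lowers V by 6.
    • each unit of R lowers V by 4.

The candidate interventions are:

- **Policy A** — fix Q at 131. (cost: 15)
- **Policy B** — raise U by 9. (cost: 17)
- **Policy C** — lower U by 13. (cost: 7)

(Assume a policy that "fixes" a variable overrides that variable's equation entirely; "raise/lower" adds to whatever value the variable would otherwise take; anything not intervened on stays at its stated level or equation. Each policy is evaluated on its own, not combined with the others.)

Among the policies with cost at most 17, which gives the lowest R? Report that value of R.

172

Policy A (Q := 131):
  Q = 131
  U = 15
  R = 224 − 131 + 6·15 = 183
Policy B (U + 9):
  Q = 64
  U = 15 + 9 = 24
  R = 224 − 64 + 6·24 = 304
Policy C (U − 13):
  Q = 64
  U = 15 − 13 = 2
  R = 224 − 64 + 6·2 = 172
Comparing — Policy A: R=183, Policy B: R=304, Policy C: R=172. Lowest is 172 (Policy C).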